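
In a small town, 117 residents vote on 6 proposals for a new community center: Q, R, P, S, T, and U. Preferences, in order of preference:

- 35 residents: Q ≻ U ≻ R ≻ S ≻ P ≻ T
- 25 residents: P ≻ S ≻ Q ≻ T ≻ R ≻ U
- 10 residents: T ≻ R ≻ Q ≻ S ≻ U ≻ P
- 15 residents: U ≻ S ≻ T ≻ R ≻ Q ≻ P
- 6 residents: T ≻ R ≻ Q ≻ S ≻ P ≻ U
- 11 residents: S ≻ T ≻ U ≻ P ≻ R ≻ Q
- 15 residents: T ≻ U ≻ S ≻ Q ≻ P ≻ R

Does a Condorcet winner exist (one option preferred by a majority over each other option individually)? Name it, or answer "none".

Checking pairwise contests:
S beats Q 66–51.
Q beats R 75–42.
Q beats P 81–36.
U beats S 65–52.
Q beats T 60–57.
Q beats U 76–41.
Every option loses at least one head-to-head, so there is no Condorcet winner.

none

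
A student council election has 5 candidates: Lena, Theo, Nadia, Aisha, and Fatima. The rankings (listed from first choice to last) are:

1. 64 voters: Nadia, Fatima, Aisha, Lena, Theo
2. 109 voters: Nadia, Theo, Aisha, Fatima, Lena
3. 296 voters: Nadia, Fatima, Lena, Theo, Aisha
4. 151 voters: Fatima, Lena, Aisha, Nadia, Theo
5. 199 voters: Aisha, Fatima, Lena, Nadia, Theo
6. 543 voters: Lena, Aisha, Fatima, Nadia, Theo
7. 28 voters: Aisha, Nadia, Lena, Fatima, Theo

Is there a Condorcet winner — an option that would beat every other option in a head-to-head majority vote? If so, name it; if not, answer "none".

none

Checking pairwise contests:
Fatima beats Lena 819–571.
Lena beats Theo 1281–109.
Lena beats Nadia 893–497.
Lena beats Aisha 990–400.
Aisha beats Fatima 879–511.
Every option loses at least one head-to-head, so there is no Condorcet winner.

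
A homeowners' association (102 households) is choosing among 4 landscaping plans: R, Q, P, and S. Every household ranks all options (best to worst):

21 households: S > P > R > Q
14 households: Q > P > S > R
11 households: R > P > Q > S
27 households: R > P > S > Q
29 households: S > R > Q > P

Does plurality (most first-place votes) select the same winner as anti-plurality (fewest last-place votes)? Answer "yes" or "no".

yes

Plurality — first-place votes: R 38, Q 14, P 0, S 50. Winner: S.
Anti-plurality — last-place votes: R 14, Q 48, P 29, S 11. Winner: S.
The two methods agree.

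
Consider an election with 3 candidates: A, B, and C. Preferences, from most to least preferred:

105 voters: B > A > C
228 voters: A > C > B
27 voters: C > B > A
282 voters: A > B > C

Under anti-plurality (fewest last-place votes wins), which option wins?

A

Last-place votes: A 27, B 228, C 387.
A is ranked last by the fewest voters, so A wins.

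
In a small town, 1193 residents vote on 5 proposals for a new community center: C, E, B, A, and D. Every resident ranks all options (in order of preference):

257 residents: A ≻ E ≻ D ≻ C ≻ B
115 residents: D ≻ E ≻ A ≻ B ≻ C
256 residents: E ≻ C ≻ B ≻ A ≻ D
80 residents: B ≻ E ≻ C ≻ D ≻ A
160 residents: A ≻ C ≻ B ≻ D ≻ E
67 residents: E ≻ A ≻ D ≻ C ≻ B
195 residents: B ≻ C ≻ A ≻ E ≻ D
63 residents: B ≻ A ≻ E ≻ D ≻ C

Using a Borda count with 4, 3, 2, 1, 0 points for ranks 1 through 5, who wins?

C: 257·1 + 115·0 + 256·3 + 80·2 + 160·3 + 67·1 + 195·3 + 63·0 = 2317
E: 257·3 + 115·3 + 256·4 + 80·3 + 160·0 + 67·4 + 195·1 + 63·2 = 2969
B: 257·0 + 115·1 + 256·2 + 80·4 + 160·2 + 67·0 + 195·4 + 63·4 = 2299
A: 257·4 + 115·2 + 256·1 + 80·0 + 160·4 + 67·3 + 195·2 + 63·3 = 2934
D: 257·2 + 115·4 + 256·0 + 80·1 + 160·1 + 67·2 + 195·0 + 63·1 = 1411
E has the highest Borda score (2969).

E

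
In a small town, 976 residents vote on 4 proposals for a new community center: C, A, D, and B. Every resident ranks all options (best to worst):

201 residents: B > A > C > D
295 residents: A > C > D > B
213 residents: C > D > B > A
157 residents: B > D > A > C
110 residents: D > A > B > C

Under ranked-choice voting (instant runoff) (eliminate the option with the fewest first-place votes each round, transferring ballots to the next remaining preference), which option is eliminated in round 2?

Round 1: C 213, A 295, D 110, B 358. Eliminate D.
Round 2: C 213, A 405, B 358. Eliminate C.

C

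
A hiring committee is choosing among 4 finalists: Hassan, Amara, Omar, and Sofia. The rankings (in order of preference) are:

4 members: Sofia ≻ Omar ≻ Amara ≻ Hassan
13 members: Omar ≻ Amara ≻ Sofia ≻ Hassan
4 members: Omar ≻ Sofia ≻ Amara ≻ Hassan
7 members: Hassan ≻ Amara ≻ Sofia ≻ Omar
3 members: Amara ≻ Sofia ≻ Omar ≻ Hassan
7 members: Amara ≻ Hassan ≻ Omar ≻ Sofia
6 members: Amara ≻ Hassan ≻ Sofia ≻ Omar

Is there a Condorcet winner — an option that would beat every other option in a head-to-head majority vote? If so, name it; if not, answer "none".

Amara vs Hassan: 37–7 for Amara.
Amara vs Omar: 23–21 for Amara.
Amara vs Sofia: 36–8 for Amara.
Amara beats every other option head-to-head.

Amara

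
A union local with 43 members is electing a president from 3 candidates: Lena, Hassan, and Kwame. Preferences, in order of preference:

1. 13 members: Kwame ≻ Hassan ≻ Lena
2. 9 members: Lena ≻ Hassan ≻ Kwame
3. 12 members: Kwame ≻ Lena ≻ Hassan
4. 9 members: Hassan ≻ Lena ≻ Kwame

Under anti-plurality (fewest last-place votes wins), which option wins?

Last-place votes: Lena 13, Hassan 12, Kwame 18.
Hassan is ranked last by the fewest voters, so Hassan wins.

Hassan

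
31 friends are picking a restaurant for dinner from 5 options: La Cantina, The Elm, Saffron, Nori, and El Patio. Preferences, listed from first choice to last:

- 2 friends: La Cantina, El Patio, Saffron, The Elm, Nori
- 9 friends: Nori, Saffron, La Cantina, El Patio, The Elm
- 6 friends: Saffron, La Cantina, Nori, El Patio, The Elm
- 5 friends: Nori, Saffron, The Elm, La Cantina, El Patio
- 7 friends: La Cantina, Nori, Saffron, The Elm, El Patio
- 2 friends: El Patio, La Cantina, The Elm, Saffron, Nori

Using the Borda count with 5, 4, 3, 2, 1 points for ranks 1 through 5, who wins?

Nori

La Cantina: 2·5 + 9·3 + 6·4 + 5·2 + 7·5 + 2·4 = 114
The Elm: 2·2 + 9·1 + 6·1 + 5·3 + 7·2 + 2·3 = 54
Saffron: 2·3 + 9·4 + 6·5 + 5·4 + 7·3 + 2·2 = 117
Nori: 2·1 + 9·5 + 6·3 + 5·5 + 7·4 + 2·1 = 120
El Patio: 2·4 + 9·2 + 6·2 + 5·1 + 7·1 + 2·5 = 60
Nori has the highest Borda score (120).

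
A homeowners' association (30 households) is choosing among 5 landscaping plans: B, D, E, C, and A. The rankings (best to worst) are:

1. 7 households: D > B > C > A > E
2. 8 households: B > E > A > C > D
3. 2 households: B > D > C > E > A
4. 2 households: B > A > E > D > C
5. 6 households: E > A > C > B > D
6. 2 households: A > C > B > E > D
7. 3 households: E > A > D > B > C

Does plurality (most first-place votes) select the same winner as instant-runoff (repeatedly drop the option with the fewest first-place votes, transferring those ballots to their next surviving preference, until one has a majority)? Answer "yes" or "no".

Plurality — first-place votes: B 12, D 7, E 9, C 0, A 2. Winner: B.
Instant-runoff — R1 B 12, D 7, E 9, C 0, A 2 (C out); R2 B 12, D 7, E 9, A 2 (A out); R3 B 14, D 7, E 9 (D out); R4 B 21, E 9 (B winner). Winner: B.
The two methods agree.

yes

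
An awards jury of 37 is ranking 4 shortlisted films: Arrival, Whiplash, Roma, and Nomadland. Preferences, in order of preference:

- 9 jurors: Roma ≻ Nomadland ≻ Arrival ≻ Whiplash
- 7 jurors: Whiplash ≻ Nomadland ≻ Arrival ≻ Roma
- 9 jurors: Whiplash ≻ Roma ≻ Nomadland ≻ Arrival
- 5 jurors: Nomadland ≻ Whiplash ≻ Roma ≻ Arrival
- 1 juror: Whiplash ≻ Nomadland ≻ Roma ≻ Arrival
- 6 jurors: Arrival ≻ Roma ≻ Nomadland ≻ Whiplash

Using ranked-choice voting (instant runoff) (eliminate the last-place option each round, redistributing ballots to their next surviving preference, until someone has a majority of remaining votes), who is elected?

Round 1: Arrival 6, Whiplash 17, Roma 9, Nomadland 5. Eliminate Nomadland.
Round 2: Arrival 6, Whiplash 22, Roma 9. Whiplash has a majority.

Whiplash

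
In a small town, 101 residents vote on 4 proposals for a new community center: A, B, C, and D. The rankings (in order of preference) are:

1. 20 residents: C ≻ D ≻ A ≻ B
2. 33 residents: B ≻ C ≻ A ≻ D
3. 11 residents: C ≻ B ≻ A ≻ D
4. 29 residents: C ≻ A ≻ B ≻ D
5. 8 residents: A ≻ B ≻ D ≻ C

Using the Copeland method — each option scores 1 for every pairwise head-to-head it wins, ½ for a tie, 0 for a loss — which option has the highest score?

A: beats B and D; loses to C → score 2.
B: beats D; loses to A and C → score 1.
C: beats A, B, and D → score 3.
D: loses to A, B, and C → score 0.
C has the best pairwise record.

C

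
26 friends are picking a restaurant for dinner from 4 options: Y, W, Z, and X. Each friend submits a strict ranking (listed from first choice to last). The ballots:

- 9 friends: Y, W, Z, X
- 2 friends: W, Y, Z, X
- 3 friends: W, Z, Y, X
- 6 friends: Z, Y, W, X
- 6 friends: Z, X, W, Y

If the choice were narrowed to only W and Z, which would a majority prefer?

W

Voters preferring W to Z: 14; preferring Z to W: 12.
W wins the head-to-head.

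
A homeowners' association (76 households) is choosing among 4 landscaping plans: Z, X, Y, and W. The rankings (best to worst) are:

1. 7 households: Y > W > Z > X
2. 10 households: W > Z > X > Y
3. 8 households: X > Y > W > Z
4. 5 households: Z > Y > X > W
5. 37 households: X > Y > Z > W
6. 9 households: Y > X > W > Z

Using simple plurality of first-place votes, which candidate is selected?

X

First-place votes: Z 5, X 45, Y 16, W 10.
X has the most first-place votes.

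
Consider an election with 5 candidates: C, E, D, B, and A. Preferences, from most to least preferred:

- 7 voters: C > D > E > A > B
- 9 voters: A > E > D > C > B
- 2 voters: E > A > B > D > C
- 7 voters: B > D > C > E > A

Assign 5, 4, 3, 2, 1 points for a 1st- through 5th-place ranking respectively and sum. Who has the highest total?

C: 7·5 + 9·2 + 2·1 + 7·3 = 76
E: 7·3 + 9·4 + 2·5 + 7·2 = 81
D: 7·4 + 9·3 + 2·2 + 7·4 = 87
B: 7·1 + 9·1 + 2·3 + 7·5 = 57
A: 7·2 + 9·5 + 2·4 + 7·1 = 74
D has the highest Borda score (87).

D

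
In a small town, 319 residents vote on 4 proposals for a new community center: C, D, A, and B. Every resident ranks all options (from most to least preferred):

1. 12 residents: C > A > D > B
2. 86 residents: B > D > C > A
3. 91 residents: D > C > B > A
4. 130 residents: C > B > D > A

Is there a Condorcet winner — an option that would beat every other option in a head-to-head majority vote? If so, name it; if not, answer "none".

Checking pairwise contests:
D beats C 177–142.
B beats D 216–103.
C beats A 319–0.
C beats B 233–86.
Every option loses at least one head-to-head, so there is no Condorcet winner.

none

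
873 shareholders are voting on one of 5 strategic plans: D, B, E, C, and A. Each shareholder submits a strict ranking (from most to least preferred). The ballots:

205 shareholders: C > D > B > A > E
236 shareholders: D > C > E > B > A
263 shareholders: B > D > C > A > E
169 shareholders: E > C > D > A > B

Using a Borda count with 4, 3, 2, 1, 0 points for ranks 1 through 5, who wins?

D: 205·3 + 236·4 + 263·3 + 169·2 = 2686
B: 205·2 + 236·1 + 263·4 + 169·0 = 1698
E: 205·0 + 236·2 + 263·0 + 169·4 = 1148
C: 205·4 + 236·3 + 263·2 + 169·3 = 2561
A: 205·1 + 236·0 + 263·1 + 169·1 = 637
D has the highest Borda score (2686).

D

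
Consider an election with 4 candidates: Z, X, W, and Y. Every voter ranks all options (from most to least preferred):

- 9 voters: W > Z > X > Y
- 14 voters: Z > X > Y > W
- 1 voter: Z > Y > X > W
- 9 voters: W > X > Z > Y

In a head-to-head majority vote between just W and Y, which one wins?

Voters preferring W to Y: 18; preferring Y to W: 15.
W wins the head-to-head.

W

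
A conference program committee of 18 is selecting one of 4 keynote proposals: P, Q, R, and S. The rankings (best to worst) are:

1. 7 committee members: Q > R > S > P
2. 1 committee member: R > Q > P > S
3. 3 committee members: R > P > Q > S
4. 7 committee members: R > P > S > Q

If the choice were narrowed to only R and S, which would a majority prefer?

Voters preferring R to S: 18; preferring S to R: 0.
R wins the head-to-head.

R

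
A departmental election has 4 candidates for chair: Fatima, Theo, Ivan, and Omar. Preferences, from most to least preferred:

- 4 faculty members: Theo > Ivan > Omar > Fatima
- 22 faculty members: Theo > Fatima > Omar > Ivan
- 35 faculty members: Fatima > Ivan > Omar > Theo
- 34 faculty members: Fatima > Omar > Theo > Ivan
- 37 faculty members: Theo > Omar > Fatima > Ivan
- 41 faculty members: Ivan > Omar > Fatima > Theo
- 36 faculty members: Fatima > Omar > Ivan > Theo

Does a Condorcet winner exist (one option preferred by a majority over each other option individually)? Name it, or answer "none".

Fatima

Fatima vs Theo: 146–63 for Fatima.
Fatima vs Ivan: 164–45 for Fatima.
Fatima vs Omar: 127–82 for Fatima.
Fatima beats every other option head-to-head.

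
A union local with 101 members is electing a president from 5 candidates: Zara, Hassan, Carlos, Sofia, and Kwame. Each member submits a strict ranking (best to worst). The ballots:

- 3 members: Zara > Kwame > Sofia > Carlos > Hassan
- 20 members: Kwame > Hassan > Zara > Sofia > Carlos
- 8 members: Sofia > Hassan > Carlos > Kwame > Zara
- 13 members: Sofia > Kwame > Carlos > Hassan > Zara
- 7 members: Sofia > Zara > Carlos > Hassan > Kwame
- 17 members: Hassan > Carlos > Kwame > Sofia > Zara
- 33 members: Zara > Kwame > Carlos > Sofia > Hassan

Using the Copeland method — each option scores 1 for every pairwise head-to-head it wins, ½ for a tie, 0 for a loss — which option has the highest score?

Kwame

Zara: beats Carlos and Sofia; loses to Hassan and Kwame → score 2.
Hassan: beats Zara; loses to Carlos, Sofia, and Kwame → score 1.
Carlos: beats Hassan; loses to Zara, Sofia, and Kwame → score 1.
Sofia: beats Hassan and Carlos; loses to Zara and Kwame → score 2.
Kwame: beats Zara, Hassan, Carlos, and Sofia → score 4.
Kwame has the best pairwise record.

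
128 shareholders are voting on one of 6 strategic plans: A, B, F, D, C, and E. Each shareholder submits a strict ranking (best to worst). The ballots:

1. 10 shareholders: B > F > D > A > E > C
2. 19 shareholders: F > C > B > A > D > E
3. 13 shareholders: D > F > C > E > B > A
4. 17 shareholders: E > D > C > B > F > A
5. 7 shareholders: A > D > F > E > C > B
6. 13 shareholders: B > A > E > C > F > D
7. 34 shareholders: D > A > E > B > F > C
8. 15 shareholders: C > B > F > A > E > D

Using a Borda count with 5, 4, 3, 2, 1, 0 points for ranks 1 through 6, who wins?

D

A: 10·2 + 19·2 + 13·0 + 17·0 + 7·5 + 13·4 + 34·4 + 15·2 = 311
B: 10·5 + 19·3 + 13·1 + 17·2 + 7·0 + 13·5 + 34·2 + 15·4 = 347
F: 10·4 + 19·5 + 13·4 + 17·1 + 7·3 + 13·1 + 34·1 + 15·3 = 317
D: 10·3 + 19·1 + 13·5 + 17·4 + 7·4 + 13·0 + 34·5 + 15·0 = 380
C: 10·0 + 19·4 + 13·3 + 17·3 + 7·1 + 13·2 + 34·0 + 15·5 = 274
E: 10·1 + 19·0 + 13·2 + 17·5 + 7·2 + 13·3 + 34·3 + 15·1 = 291
D has the highest Borda score (380).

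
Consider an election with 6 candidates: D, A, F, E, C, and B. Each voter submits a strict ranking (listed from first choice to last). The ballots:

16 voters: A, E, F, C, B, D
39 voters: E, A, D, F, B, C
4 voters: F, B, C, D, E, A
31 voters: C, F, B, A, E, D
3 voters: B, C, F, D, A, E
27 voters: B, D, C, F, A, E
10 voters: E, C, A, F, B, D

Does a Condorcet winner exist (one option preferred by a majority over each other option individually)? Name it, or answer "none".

Checking pairwise contests:
A beats D 96–34.
C beats A 75–55.
D beats F 66–64.
A beats E 77–53.
D beats C 66–64.
F beats B 100–30.
Every option loses at least one head-to-head, so there is no Condorcet winner.

none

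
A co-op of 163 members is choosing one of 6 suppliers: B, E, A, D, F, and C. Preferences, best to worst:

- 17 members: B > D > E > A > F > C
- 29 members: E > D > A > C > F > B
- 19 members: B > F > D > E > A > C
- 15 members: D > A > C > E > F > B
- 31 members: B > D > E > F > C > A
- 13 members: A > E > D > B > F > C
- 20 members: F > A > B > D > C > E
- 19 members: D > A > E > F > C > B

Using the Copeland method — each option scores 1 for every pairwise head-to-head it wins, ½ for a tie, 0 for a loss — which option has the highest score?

D

B: beats E, D, and C; loses to A and F → score 3.
E: beats A, F, and C; loses to B and D → score 3.
A: beats B, F, and C; loses to E and D → score 3.
D: beats E, A, F, and C; loses to B → score 4.
F: beats B and C; loses to E, A, and D → score 2.
C: loses to B, E, A, D, and F → score 0.
D has the best pairwise record.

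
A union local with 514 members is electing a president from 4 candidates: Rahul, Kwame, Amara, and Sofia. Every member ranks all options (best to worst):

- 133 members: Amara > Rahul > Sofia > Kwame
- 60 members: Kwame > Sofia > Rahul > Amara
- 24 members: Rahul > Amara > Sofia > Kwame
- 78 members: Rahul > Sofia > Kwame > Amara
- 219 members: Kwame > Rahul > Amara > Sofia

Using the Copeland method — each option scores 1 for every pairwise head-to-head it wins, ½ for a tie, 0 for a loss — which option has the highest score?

Rahul: beats Amara and Sofia; loses to Kwame → score 2.
Kwame: beats Rahul, Amara, and Sofia → score 3.
Amara: beats Sofia; loses to Rahul and Kwame → score 1.
Sofia: loses to Rahul, Kwame, and Amara → score 0.
Kwame has the best pairwise record.

Kwame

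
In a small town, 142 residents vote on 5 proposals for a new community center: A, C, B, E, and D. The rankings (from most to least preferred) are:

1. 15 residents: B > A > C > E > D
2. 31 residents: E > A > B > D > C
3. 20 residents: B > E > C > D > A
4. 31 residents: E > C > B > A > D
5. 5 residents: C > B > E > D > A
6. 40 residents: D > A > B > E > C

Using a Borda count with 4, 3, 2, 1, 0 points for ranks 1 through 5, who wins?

A: 15·3 + 31·3 + 20·0 + 31·1 + 5·0 + 40·3 = 289
C: 15·2 + 31·0 + 20·2 + 31·3 + 5·4 + 40·0 = 183
B: 15·4 + 31·2 + 20·4 + 31·2 + 5·3 + 40·2 = 359
E: 15·1 + 31·4 + 20·3 + 31·4 + 5·2 + 40·1 = 373
D: 15·0 + 31·1 + 20·1 + 31·0 + 5·1 + 40·4 = 216
E has the highest Borda score (373).

E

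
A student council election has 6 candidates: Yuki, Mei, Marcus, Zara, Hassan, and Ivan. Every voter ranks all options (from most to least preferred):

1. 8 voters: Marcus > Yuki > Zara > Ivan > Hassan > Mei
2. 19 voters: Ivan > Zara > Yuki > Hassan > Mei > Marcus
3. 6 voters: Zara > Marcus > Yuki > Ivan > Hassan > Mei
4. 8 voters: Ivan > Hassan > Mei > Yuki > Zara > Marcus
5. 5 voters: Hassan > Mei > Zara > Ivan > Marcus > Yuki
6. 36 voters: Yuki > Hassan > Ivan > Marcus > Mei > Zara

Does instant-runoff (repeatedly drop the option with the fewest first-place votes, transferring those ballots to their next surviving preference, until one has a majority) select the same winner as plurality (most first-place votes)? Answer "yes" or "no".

yes

Instant-runoff — R1 Yuki 36, Mei 0, Marcus 8, Zara 6, Hassan 5, Ivan 27 (Mei out); R2 Yuki 36, Marcus 8, Zara 6, Hassan 5, Ivan 27 (Hassan out); R3 Yuki 36, Marcus 8, Zara 11, Ivan 27 (Marcus out); R4 Yuki 44, Zara 11, Ivan 27 (Yuki winner). Winner: Yuki.
Plurality — first-place votes: Yuki 36, Mei 0, Marcus 8, Zara 6, Hassan 5, Ivan 27. Winner: Yuki.
The two methods agree.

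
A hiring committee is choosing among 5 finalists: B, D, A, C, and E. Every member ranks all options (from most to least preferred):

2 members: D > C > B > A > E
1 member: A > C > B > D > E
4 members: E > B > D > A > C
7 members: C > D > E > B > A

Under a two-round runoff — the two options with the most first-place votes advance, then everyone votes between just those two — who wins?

C

Round 1 first-place votes: B 0, D 2, A 1, C 7, E 4.
C and E advance.
Runoff: C is preferred to E by 10 voters; E by 4.
C wins the runoff.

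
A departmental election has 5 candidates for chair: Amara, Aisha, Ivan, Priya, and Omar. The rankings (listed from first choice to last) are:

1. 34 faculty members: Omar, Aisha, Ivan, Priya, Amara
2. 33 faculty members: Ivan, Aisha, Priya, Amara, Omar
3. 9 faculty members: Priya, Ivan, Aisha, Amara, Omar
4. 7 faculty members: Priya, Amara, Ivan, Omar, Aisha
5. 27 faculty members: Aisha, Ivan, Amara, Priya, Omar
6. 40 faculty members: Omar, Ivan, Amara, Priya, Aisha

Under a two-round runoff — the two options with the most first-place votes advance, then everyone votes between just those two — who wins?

Round 1 first-place votes: Amara 0, Aisha 27, Ivan 33, Priya 16, Omar 74.
Omar and Ivan advance.
Runoff: Omar is preferred to Ivan by 74 voters; Ivan by 76.
Ivan wins the runoff.

Ivan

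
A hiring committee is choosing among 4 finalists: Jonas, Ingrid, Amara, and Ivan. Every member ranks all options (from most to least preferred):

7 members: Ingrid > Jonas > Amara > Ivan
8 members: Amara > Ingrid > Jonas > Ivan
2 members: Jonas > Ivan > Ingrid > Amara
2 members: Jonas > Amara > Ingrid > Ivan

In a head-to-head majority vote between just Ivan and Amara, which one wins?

Voters preferring Ivan to Amara: 2; preferring Amara to Ivan: 17.
Amara wins the head-to-head.

Amara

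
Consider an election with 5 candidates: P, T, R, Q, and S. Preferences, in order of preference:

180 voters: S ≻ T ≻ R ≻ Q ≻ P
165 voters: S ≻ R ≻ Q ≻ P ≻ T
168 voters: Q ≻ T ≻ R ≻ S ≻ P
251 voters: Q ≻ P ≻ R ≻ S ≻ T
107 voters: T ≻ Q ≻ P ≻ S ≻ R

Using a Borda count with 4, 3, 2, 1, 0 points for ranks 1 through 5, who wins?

P: 180·0 + 165·1 + 168·0 + 251·3 + 107·2 = 1132
T: 180·3 + 165·0 + 168·3 + 251·0 + 107·4 = 1472
R: 180·2 + 165·3 + 168·2 + 251·2 + 107·0 = 1693
Q: 180·1 + 165·2 + 168·4 + 251·4 + 107·3 = 2507
S: 180·4 + 165·4 + 168·1 + 251·1 + 107·1 = 1906
Q has the highest Borda score (2507).

Q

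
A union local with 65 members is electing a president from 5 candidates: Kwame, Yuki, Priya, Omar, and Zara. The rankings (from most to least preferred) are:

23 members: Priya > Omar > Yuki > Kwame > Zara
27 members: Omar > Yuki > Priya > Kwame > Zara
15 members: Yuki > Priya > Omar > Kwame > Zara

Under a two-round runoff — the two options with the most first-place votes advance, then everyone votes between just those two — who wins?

Priya

Round 1 first-place votes: Kwame 0, Yuki 15, Priya 23, Omar 27, Zara 0.
Omar and Priya advance.
Runoff: Omar is preferred to Priya by 27 voters; Priya by 38.
Priya wins the runoff.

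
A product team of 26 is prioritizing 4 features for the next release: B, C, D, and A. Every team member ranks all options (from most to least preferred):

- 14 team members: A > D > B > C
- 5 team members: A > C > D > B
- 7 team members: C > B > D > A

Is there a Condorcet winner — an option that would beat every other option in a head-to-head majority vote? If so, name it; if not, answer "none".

A vs B: 19–7 for A.
A vs C: 19–7 for A.
A vs D: 19–7 for A.
A beats every other option head-to-head.

A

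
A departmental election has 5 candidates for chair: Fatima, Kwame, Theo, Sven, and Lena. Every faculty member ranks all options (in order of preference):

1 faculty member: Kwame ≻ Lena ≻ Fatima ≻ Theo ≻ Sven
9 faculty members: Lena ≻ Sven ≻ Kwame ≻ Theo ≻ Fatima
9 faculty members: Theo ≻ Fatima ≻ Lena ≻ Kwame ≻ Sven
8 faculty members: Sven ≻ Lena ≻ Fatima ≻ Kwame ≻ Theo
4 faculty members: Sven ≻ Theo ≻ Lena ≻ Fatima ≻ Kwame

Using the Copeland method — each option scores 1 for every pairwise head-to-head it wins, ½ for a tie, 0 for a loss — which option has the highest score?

Lena

Fatima: beats Kwame; loses to Theo, Sven, and Lena → score 1.
Kwame: beats Theo; loses to Fatima, Sven, and Lena → score 1.
Theo: beats Fatima; loses to Kwame, Sven, and Lena → score 1.
Sven: beats Fatima, Kwame, and Theo; loses to Lena → score 3.
Lena: beats Fatima, Kwame, Theo, and Sven → score 4.
Lena has the best pairwise record.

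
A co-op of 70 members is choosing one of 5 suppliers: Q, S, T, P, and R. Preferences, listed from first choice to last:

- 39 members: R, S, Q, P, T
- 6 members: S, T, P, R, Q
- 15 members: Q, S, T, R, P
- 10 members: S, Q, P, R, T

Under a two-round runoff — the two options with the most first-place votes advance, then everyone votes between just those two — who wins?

Round 1 first-place votes: Q 15, S 16, T 0, P 0, R 39.
R and S advance.
Runoff: R is preferred to S by 39 voters; S by 31.
R wins the runoff.

R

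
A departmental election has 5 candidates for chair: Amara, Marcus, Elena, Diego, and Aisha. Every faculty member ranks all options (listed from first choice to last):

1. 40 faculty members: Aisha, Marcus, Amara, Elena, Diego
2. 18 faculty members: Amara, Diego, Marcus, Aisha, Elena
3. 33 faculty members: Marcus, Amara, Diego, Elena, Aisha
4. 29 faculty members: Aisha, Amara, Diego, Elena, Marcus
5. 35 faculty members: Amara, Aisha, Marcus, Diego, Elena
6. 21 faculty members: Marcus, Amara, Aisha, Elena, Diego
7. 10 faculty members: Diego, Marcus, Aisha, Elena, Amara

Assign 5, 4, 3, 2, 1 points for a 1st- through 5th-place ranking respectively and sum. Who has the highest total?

Amara

Amara: 40·3 + 18·5 + 33·4 + 29·4 + 35·5 + 21·4 + 10·1 = 727
Marcus: 40·4 + 18·3 + 33·5 + 29·1 + 35·3 + 21·5 + 10·4 = 658
Elena: 40·2 + 18·1 + 33·2 + 29·2 + 35·1 + 21·2 + 10·2 = 319
Diego: 40·1 + 18·4 + 33·3 + 29·3 + 35·2 + 21·1 + 10·5 = 439
Aisha: 40·5 + 18·2 + 33·1 + 29·5 + 35·4 + 21·3 + 10·3 = 647
Amara has the highest Borda score (727).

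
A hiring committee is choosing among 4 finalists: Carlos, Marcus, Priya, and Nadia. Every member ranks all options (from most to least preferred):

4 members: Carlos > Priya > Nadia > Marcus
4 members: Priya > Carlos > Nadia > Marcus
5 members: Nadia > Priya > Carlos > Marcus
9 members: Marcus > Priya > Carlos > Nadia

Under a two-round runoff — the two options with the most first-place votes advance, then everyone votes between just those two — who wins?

Nadia

Round 1 first-place votes: Carlos 4, Marcus 9, Priya 4, Nadia 5.
Marcus and Nadia advance.
Runoff: Marcus is preferred to Nadia by 9 voters; Nadia by 13.
Nadia wins the runoff.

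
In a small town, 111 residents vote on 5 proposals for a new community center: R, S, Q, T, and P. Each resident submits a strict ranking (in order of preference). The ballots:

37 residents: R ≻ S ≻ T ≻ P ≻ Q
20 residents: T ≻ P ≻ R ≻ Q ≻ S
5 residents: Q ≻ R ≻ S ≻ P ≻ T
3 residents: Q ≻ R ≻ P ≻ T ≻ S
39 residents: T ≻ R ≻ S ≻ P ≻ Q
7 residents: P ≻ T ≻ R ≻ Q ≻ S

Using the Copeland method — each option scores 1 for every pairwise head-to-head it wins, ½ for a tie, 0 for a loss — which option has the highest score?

T

R: beats S, Q, and P; loses to T → score 3.
S: beats Q and P; loses to R and T → score 2.
Q: loses to R, S, T, and P → score 0.
T: beats R, S, Q, and P → score 4.
P: beats Q; loses to R, S, and T → score 1.
T has the best pairwise record.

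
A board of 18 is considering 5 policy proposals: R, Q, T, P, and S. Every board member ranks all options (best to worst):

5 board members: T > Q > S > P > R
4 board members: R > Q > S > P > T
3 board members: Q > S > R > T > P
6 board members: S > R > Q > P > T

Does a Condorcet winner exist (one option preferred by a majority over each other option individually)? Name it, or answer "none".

Checking pairwise contests:
S beats R 14–4.
R beats Q 10–8.
R beats T 13–5.
R beats P 13–5.
Q beats S 12–6.
Every option loses at least one head-to-head, so there is no Condorcet winner.

none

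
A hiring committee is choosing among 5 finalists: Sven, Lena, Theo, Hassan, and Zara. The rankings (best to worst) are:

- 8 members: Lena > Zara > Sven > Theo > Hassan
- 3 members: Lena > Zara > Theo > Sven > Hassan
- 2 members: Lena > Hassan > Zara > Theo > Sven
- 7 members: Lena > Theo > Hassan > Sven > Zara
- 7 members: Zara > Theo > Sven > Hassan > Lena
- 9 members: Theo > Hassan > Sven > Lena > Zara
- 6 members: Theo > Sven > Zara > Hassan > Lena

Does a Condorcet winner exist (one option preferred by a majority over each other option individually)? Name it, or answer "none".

Theo

Theo vs Sven: 34–8 for Theo.
Theo vs Lena: 22–20 for Theo.
Theo vs Hassan: 40–2 for Theo.
Theo vs Zara: 22–20 for Theo.
Theo beats every other option head-to-head.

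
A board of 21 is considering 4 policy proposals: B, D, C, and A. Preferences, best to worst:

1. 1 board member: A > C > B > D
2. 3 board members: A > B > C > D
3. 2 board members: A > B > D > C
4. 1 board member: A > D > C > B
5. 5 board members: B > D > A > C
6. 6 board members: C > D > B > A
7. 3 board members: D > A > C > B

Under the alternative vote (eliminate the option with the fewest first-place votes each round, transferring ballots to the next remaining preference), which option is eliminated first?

Round 1: B 5, D 3, C 6, A 7. Eliminate D.

D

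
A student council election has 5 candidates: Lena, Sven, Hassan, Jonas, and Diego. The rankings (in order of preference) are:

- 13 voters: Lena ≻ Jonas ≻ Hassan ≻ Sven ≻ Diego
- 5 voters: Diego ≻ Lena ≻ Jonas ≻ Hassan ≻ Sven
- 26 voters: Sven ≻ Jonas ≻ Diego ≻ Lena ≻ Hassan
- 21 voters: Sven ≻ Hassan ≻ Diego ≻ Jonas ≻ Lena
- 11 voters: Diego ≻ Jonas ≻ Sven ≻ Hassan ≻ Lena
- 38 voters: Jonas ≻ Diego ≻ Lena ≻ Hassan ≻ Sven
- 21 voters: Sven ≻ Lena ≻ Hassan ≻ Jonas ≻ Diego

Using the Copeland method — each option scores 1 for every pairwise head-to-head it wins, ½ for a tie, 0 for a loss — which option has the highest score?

Sven

Lena: beats Hassan; loses to Sven, Jonas, and Diego → score 1.
Sven: beats Lena, Hassan, Jonas, and Diego → score 4.
Hassan: loses to Lena, Sven, Jonas, and Diego → score 0.
Jonas: beats Lena, Hassan, and Diego; loses to Sven → score 3.
Diego: beats Lena and Hassan; loses to Sven and Jonas → score 2.
Sven has the best pairwise record.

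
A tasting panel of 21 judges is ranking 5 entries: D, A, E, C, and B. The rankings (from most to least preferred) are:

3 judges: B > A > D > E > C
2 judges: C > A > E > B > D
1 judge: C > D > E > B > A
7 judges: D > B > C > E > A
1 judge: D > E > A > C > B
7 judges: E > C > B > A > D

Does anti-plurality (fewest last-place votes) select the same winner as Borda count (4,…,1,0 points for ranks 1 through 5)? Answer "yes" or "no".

no

Anti-plurality — last-place votes: D 9, A 8, E 0, C 3, B 1. Winner: E.
Borda — scores: D 41, A 24, E 47, C 48, B 50. Winner: B.
The two methods disagree.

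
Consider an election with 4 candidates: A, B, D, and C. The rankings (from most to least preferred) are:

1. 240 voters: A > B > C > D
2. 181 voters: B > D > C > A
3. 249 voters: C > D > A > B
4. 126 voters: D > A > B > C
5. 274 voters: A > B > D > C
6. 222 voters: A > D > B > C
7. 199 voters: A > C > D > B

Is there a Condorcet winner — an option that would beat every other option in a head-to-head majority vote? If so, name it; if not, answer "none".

A vs B: 1310–181 for A.
A vs D: 935–556 for A.
A vs C: 1061–430 for A.
A beats every other option head-to-head.

A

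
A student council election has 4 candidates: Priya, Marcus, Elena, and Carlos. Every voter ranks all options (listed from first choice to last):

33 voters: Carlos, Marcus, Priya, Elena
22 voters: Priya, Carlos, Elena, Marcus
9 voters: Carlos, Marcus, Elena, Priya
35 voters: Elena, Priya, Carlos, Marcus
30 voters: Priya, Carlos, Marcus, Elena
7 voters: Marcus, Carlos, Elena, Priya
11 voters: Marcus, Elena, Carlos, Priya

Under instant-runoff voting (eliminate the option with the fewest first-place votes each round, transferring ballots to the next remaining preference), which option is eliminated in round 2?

Elena

Round 1: Priya 52, Marcus 18, Elena 35, Carlos 42. Eliminate Marcus.
Round 2: Priya 52, Elena 46, Carlos 49. Eliminate Elena.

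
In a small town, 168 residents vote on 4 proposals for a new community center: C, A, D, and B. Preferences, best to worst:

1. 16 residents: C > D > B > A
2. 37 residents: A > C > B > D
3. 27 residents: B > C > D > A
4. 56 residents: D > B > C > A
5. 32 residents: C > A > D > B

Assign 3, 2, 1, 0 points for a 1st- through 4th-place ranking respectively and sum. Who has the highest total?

C

C: 16·3 + 37·2 + 27·2 + 56·1 + 32·3 = 328
A: 16·0 + 37·3 + 27·0 + 56·0 + 32·2 = 175
D: 16·2 + 37·0 + 27·1 + 56·3 + 32·1 = 259
B: 16·1 + 37·1 + 27·3 + 56·2 + 32·0 = 246
C has the highest Borda score (328).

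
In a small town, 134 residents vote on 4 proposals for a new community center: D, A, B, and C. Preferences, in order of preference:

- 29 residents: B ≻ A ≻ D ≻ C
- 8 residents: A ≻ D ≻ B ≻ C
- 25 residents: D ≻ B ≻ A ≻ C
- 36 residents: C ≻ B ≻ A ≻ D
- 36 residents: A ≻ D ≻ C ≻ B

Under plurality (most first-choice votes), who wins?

First-place votes: D 25, A 44, B 29, C 36.
A has the most first-place votes.

A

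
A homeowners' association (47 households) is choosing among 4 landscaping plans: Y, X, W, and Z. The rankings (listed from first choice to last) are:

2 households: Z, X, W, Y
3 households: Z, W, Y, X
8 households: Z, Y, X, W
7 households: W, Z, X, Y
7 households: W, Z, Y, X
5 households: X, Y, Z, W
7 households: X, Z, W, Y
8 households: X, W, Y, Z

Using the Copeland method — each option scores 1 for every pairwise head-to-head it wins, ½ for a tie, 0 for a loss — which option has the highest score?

Z

Y: loses to X, W, and Z → score 0.
X: beats Y and W; loses to Z → score 2.
W: beats Y; loses to X and Z → score 1.
Z: beats Y, X, and W → score 3.
Z has the best pairwise record.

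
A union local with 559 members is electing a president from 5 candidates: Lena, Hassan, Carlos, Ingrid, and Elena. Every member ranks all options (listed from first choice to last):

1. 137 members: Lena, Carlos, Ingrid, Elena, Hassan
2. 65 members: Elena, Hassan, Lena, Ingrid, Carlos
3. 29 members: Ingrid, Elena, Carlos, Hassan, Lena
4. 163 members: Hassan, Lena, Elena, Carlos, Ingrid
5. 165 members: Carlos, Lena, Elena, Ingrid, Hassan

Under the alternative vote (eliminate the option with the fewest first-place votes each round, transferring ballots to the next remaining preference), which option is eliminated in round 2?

Elena

Round 1: Lena 137, Hassan 163, Carlos 165, Ingrid 29, Elena 65. Eliminate Ingrid.
Round 2: Lena 137, Hassan 163, Carlos 165, Elena 94. Eliminate Elena.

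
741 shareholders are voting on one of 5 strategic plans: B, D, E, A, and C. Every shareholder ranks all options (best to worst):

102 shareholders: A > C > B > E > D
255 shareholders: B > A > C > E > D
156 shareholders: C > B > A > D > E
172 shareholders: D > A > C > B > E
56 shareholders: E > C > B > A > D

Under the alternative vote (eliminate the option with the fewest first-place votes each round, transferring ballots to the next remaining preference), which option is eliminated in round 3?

Round 1: B 255, D 172, E 56, A 102, C 156. Eliminate E.
Round 2: B 255, D 172, A 102, C 212. Eliminate A.
Round 3: B 255, D 172, C 314. Eliminate D.

D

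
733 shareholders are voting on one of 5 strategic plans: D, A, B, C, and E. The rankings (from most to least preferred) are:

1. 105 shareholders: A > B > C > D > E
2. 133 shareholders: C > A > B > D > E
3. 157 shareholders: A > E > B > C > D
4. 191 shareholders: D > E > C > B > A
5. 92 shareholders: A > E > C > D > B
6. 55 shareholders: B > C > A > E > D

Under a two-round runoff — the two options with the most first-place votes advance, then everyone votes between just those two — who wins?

A

Round 1 first-place votes: D 191, A 354, B 55, C 133, E 0.
A and D advance.
Runoff: A is preferred to D by 542 voters; D by 191.
A wins the runoff.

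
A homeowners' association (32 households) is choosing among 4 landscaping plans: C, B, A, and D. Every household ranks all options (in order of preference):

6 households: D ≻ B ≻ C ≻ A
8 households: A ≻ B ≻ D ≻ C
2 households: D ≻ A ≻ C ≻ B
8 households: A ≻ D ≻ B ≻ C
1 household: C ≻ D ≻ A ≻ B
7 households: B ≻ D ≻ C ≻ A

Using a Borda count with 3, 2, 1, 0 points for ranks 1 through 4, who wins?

D

C: 6·1 + 8·0 + 2·1 + 8·0 + 1·3 + 7·1 = 18
B: 6·2 + 8·2 + 2·0 + 8·1 + 1·0 + 7·3 = 57
A: 6·0 + 8·3 + 2·2 + 8·3 + 1·1 + 7·0 = 53
D: 6·3 + 8·1 + 2·3 + 8·2 + 1·2 + 7·2 = 64
D has the highest Borda score (64).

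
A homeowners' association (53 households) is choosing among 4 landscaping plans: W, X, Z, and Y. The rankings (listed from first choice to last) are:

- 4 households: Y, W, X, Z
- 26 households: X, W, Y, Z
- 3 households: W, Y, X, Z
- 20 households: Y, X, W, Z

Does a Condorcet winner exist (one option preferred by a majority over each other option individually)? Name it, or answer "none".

Checking pairwise contests:
X beats W 46–7.
Y beats X 27–26.
W beats Z 53–0.
W beats Y 29–24.
Every option loses at least one head-to-head, so there is no Condorcet winner.

none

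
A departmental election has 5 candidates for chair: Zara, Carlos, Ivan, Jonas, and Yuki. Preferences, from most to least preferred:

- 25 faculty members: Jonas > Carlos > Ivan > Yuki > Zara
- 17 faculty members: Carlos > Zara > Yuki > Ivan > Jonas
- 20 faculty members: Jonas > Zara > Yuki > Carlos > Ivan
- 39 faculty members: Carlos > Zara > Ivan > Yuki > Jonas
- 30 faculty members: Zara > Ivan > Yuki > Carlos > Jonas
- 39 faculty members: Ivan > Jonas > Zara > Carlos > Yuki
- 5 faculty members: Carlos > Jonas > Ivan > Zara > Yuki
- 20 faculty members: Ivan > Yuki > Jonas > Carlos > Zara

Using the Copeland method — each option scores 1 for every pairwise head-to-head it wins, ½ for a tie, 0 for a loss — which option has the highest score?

Zara: beats Ivan and Yuki; loses to Carlos and Jonas → score 2.
Carlos: beats Zara, Ivan, and Yuki; loses to Jonas → score 3.
Ivan: beats Jonas and Yuki; loses to Zara and Carlos → score 2.
Jonas: beats Zara and Carlos; loses to Ivan and Yuki → score 2.
Yuki: beats Jonas; loses to Zara, Carlos, and Ivan → score 1.
Carlos has the best pairwise record.

Carlos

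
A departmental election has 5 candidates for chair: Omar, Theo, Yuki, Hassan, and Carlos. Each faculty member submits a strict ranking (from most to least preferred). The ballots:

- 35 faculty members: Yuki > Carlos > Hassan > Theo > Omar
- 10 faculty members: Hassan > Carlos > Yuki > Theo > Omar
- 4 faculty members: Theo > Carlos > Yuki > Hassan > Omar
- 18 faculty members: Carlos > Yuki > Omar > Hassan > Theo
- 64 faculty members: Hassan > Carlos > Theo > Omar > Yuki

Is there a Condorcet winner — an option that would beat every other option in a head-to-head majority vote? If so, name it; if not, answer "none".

Hassan

Hassan vs Omar: 113–18 for Hassan.
Hassan vs Theo: 127–4 for Hassan.
Hassan vs Yuki: 74–57 for Hassan.
Hassan vs Carlos: 74–57 for Hassan.
Hassan beats every other option head-to-head.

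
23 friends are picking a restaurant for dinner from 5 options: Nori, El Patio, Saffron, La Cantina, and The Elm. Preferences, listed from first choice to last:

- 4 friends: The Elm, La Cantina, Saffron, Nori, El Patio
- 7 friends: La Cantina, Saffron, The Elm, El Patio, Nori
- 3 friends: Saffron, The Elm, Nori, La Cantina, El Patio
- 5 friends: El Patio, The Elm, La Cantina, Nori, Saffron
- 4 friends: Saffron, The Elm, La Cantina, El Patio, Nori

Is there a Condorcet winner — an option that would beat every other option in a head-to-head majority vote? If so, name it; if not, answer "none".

Checking pairwise contests:
El Patio beats Nori 16–7.
Saffron beats El Patio 18–5.
La Cantina beats Saffron 16–7.
The Elm beats La Cantina 16–7.
Saffron beats The Elm 14–9.
Every option loses at least one head-to-head, so there is no Condorcet winner.

none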